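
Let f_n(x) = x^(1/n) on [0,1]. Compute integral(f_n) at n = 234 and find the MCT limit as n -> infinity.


At n = 234: f_234(x) = x^(1/234).
Step 1: integral(x^(1/234), 0, 1) = [x^(1/234+1) / (1/234+1)] from 0 to 1
     = 1 / (1/234 + 1) = 1 / ((234+1)/234) = 234/(234+1)
     = 234/235 = 0.995745
Step 2: As n -> infinity, f_n(x) = x^(1/n) -> 1 for x in (0,1], and f_n is increasing in n.
By MCT, lim_n integral(f_n) = integral(lim_n f_n) = integral(1, 0, 1) = 1.
Step 3: Verify convergence: 234/235 = 0.995745 -> 1


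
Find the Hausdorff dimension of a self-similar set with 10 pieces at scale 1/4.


For a self-similar set with N copies scaled by 1/r:
dim_H = log(N)/log(r) = log(10)/log(4)
= 2.302585/1.386294
= 1.660964


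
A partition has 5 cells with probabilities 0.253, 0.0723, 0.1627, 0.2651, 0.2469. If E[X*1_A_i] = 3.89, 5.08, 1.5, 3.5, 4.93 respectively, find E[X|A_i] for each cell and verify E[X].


For each cell A_i: E[X|A_i] = E[X*1_A_i] / P(A_i)
Step 1: E[X|A_1] = 3.89 / 0.253 = 15.375494
Step 2: E[X|A_2] = 5.08 / 0.0723 = 70.262794
Step 3: E[X|A_3] = 1.5 / 0.1627 = 9.219422
Step 4: E[X|A_4] = 3.5 / 0.2651 = 13.202565
Step 5: E[X|A_5] = 4.93 / 0.2469 = 19.967598
Verification: E[X] = sum E[X*1_A_i] = 3.89 + 5.08 + 1.5 + 3.5 + 4.93 = 18.9


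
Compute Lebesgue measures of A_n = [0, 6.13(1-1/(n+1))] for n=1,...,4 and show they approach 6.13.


By continuity of measure from below: if A_n increases to A, then m(A_n) -> m(A).
Here A = [0, 6.13], so m(A) = 6.13
Step 1: a_1 = 6.13*(1 - 1/2) = 3.065, m(A_1) = 3.065
Step 2: a_2 = 6.13*(1 - 1/3) = 4.0867, m(A_2) = 4.0867
Step 3: a_3 = 6.13*(1 - 1/4) = 4.5975, m(A_3) = 4.5975
Step 4: a_4 = 6.13*(1 - 1/5) = 4.904, m(A_4) = 4.904
Limit: m(A_n) -> m([0,6.13]) = 6.13


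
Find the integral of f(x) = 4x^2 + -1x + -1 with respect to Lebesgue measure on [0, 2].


The Lebesgue integral of a Riemann-integrable function agrees with the Riemann integral.
Antiderivative F(x) = (4/3)x^3 + (-1/2)x^2 + -1x
F(2) = (4/3)*2^3 + (-1/2)*2^2 + -1*2
     = (4/3)*8 + (-1/2)*4 + -1*2
     = 10.666667 + -2 + -2
     = 6.666667
F(0) = 0.0
Integral = F(2) - F(0) = 6.666667 - 0.0 = 6.666667


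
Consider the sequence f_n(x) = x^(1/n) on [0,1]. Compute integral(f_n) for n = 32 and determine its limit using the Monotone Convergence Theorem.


At n = 32: f_32(x) = x^(1/32).
Step 1: integral(x^(1/32), 0, 1) = [x^(1/32+1) / (1/32+1)] from 0 to 1
     = 1 / (1/32 + 1) = 1 / ((32+1)/32) = 32/(32+1)
     = 32/33 = 0.969697
Step 2: As n -> infinity, f_n(x) = x^(1/n) -> 1 for x in (0,1], and f_n is increasing in n.
By MCT, lim_n integral(f_n) = integral(lim_n f_n) = integral(1, 0, 1) = 1.
Step 3: Verify convergence: 32/33 = 0.969697 -> 1


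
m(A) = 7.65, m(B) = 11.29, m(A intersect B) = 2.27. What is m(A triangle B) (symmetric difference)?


m(A Delta B) = m(A) + m(B) - 2*m(A n B)
= 7.65 + 11.29 - 2*2.27
= 7.65 + 11.29 - 4.54
= 14.4


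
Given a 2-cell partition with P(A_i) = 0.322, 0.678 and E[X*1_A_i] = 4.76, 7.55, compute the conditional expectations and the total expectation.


For each cell A_i: E[X|A_i] = E[X*1_A_i] / P(A_i)
Step 1: E[X|A_1] = 4.76 / 0.322 = 14.782609
Step 2: E[X|A_2] = 7.55 / 0.678 = 11.135693
Verification: E[X] = sum E[X*1_A_i] = 4.76 + 7.55 = 12.31


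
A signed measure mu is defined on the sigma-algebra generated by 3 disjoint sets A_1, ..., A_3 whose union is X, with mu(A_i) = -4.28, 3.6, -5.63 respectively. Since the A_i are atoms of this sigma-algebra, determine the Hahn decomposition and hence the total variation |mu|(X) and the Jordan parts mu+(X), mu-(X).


Step 1: Every measurable set is a union of atoms (the cells / points), so a Hahn decomposition is
  obtained by grouping atoms by sign: P = union of atoms with mu > 0, N = union of the remaining atoms.
  Atoms in P (indices): 2;  atoms in N (indices): 1, 3
  Positive values: 3.6
  Negative values: -4.28, -5.63
Step 2: mu+(X) = mu(P) = sum of positive atom values = 3.6
Step 3: mu-(X) = -mu(N) = sum of |negative atom values| = 9.91
Step 4: |mu|(X) = mu+(X) + mu-(X) = 3.6 + 9.91 = 13.51


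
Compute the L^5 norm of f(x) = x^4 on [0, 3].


Step 1: ||f||_5 = (integral_0^3 |x^4|^5 dx)^(1/5)
     = (integral_0^3 x^20 dx)^(1/5)
Step 2: integral_0^3 x^20 dx = [x^21/(21)] from 0 to 3 = 3^21/21
     = 10460353203/21 = 4.981121e+08
Step 3: ||f||_5 = (4.981121e+08)^(1/5) = 54.886484


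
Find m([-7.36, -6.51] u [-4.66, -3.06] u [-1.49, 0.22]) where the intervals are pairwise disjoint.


For pairwise disjoint intervals, m(union) = sum of lengths.
= (-6.51 - -7.36) + (-3.06 - -4.66) + (0.22 - -1.49)
= 0.85 + 1.6 + 1.71
= 4.16


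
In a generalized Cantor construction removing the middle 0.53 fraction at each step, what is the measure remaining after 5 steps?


Step 1: At each step, fraction remaining = 1 - 0.53 = 0.47
Step 2: After 5 steps, measure = (0.47)^5
Step 3: Computing the power step by step:
  After step 1: 0.47
  After step 2: 0.2209
  After step 3: 0.103823
  After step 4: 0.048797
  After step 5: 0.022935
Result = 0.022935


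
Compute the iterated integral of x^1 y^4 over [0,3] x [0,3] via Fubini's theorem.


By Fubini's theorem, the double integral factors as a product of single integrals:
Step 1: integral_0^3 x^1 dx = [x^2/2] from 0 to 3
     = 3^2/2 = 4.5
Step 2: integral_0^3 y^4 dy = [y^5/5] from 0 to 3
     = 3^5/5 = 48.6
Step 3: Double integral = 4.5 * 48.6 = 218.7


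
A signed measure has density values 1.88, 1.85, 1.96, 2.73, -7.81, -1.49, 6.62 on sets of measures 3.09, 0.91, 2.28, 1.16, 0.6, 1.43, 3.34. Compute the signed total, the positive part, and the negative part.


Step 1: Compute signed measure on each set:
  Set 1: 1.88 * 3.09 = 5.8092
  Set 2: 1.85 * 0.91 = 1.6835
  Set 3: 1.96 * 2.28 = 4.4688
  Set 4: 2.73 * 1.16 = 3.1668
  Set 5: -7.81 * 0.6 = -4.686
  Set 6: -1.49 * 1.43 = -2.1307
  Set 7: 6.62 * 3.34 = 22.1108
Step 2: Total signed measure = (5.8092) + (1.6835) + (4.4688) + (3.1668) + (-4.686) + (-2.1307) + (22.1108)
     = 30.4224
Step 3: Positive part mu+(X) = sum of positive contributions = 37.2391
Step 4: Negative part mu-(X) = |sum of negative contributions| = 6.8167


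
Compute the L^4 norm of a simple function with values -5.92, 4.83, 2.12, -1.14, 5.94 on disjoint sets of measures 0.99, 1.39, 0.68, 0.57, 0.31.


Step 1: Compute |f_i|^4 for each value:
  |-5.92|^4 = 1228.250153
  |4.83|^4 = 544.237575
  |2.12|^4 = 20.199631
  |-1.14|^4 = 1.68896
  |5.94|^4 = 1244.932429
Step 2: Multiply by measures and sum:
  1228.250153 * 0.99 = 1215.967651
  544.237575 * 1.39 = 756.49023
  20.199631 * 0.68 = 13.735749
  1.68896 * 0.57 = 0.962707
  1244.932429 * 0.31 = 385.929053
Sum = 1215.967651 + 756.49023 + 13.735749 + 0.962707 + 385.929053 = 2373.085391
Step 3: Take the p-th root:
||f||_4 = (2373.085391)^(1/4) = 6.979565


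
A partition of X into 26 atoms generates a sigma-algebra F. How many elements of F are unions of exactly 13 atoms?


Each element of F is a union of some subset of the 26 atoms.
Elements that are unions of exactly 13 atoms correspond to 13-element subsets of the 26 atoms.
Count = C(26, 13) = 26! / (13! * 13!) = 10400600.


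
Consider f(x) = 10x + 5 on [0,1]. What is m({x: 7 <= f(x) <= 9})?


f^(-1)([7, 9]) = {x : 7 <= 10x + 5 <= 9}
Solving: (7 - 5)/10 <= x <= (9 - 5)/10
= [0.2, 0.4]
Intersecting with [0,1]: [0.2, 0.4]
Measure = 0.4 - 0.2 = 0.2


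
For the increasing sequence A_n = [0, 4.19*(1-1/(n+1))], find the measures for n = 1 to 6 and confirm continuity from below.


By continuity of measure from below: if A_n increases to A, then m(A_n) -> m(A).
Here A = [0, 4.19], so m(A) = 4.19
Step 1: a_1 = 4.19*(1 - 1/2) = 2.095, m(A_1) = 2.095
Step 2: a_2 = 4.19*(1 - 1/3) = 2.7933, m(A_2) = 2.7933
Step 3: a_3 = 4.19*(1 - 1/4) = 3.1425, m(A_3) = 3.1425
Step 4: a_4 = 4.19*(1 - 1/5) = 3.352, m(A_4) = 3.352
Step 5: a_5 = 4.19*(1 - 1/6) = 3.4917, m(A_5) = 3.4917
Step 6: a_6 = 4.19*(1 - 1/7) = 3.5914, m(A_6) = 3.5914
Limit: m(A_n) -> m([0,4.19]) = 4.19


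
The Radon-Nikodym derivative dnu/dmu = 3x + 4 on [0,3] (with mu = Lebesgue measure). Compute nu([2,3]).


nu(A) = integral_A (dnu/dmu) dmu = integral_2^3 (3x + 4) dx
Step 1: Antiderivative F(x) = (3/2)x^2 + 4x
Step 2: F(3) = (3/2)*3^2 + 4*3 = 13.5 + 12 = 25.5
Step 3: F(2) = (3/2)*2^2 + 4*2 = 6 + 8 = 14
Step 4: nu([2,3]) = F(3) - F(2) = 25.5 - 14 = 11.5


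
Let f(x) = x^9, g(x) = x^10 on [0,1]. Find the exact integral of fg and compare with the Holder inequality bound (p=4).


Step 1: Exact integral of f*g = integral(x^19, 0, 1) = 1/20
     = 0.05
Step 2: Holder bound with p=4, q=1.333333:
  ||f||_p = (integral x^36 dx)^(1/4) = (1/37)^(1/4) = 0.405461
  ||g||_q = (integral x^13.333333 dx)^(1/1.333333) = (1/14.333333)^(1/1.333333) = 0.13575
Step 3: Holder bound = ||f||_p * ||g||_q = 0.405461 * 0.13575 = 0.055041
Verification: 0.05 <= 0.055041 (Holder holds)


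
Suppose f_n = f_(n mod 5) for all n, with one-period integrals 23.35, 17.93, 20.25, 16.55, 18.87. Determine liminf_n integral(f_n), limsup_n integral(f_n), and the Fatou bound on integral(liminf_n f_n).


The sequence (integral(f_n)) is periodic with period 5, repeating the values 23.35, 17.93, 20.25, 16.55, 18.87 indefinitely.
Step 1: For a periodic sequence, every tail (a_m, a_(m+1), ...) contains all 5 period values infinitely often.
Step 2: Hence inf of every tail = min of the period values = min(23.35, 17.93, 20.25, 16.55, 18.87) = 16.55.
        liminf_n integral(f_n) = sup over m of (inf of tail from m) = 16.55.
Step 3: Similarly sup of every tail = max of the period values = 23.35.
        limsup_n integral(f_n) = 23.35.
Step 4: Fatou's lemma: integral(liminf_n f_n) <= liminf_n integral(f_n) = 16.55.
        So the integral of the pointwise liminf is at most 16.55.


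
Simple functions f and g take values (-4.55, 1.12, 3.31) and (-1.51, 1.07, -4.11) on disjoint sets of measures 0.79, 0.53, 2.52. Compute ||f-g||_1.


Step 1: Compute differences f_i - g_i:
  -4.55 - -1.51 = -3.04
  1.12 - 1.07 = 0.05
  3.31 - -4.11 = 7.42
Step 2: Compute |diff|^1 * measure for each set:
  |-3.04|^1 * 0.79 = 3.04 * 0.79 = 2.4016
  |0.05|^1 * 0.53 = 0.05 * 0.53 = 0.0265
  |7.42|^1 * 2.52 = 7.42 * 2.52 = 18.6984
Step 3: Sum = 21.1265
Step 4: ||f-g||_1 = (21.1265)^(1/1) = 21.1265


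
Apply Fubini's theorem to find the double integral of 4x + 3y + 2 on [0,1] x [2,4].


By Fubini, integrate in x first, then y.
Step 1: Fix y, integrate over x in [0,1]:
  integral(4x + 3y + 2, x=0..1)
  = 4*(1^2 - 0^2)/2 + (3y + 2)*(1 - 0)
  = 2 + (3y + 2)*1
  = 2 + 3y + 2
  = 4 + 3y
Step 2: Integrate over y in [2,4]:
  integral(4 + 3y, y=2..4)
  = 4*2 + 3*(4^2 - 2^2)/2
  = 8 + 18
  = 26


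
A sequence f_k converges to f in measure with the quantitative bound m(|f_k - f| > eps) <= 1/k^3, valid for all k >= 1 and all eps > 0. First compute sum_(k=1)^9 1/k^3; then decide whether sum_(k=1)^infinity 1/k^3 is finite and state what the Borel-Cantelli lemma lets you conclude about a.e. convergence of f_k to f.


Step 1: List the terms 1/k^3 for k = 1 to 9:
  k=1: 1
  k=2: 0.125
  k=3: 0.037037
  k=4: 0.015625
  k=5: 0.008
  k=6: 0.00463
  k=7: 0.002915
  k=8: 0.001953
  k=9: 0.001372
Step 2: Partial sum = 1 + 0.125 + 0.037037 + 0.015625 + 0.008 + 0.00463 + 0.002915 + 0.001953 + 0.001372
     = 1.196532
Step 3: The full series sum_(k>=1) 1/k^3 converges (p-series with p = 3 > 1; a constant multiple of a convergent series converges).
Step 4: Fix eps > 0. Since sum_k m(|f_k - f| > eps) < infinity, the Borel-Cantelli lemma gives
        m(limsup_k {|f_k - f| > eps}) = 0, i.e. for a.e. x, |f_k(x) - f(x)| <= eps for all large k.
        Applying this with eps = 1/j for j = 1, 2, ... and intersecting the countably many full-measure sets,
        for a.e. x we get limsup_k |f_k(x) - f(x)| <= 1/j for every j, hence f_k -> f almost everywhere.
Conclusion: series converges; Borel-Cantelli yields f_k -> f a.e.


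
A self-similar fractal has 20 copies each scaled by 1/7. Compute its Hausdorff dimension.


For a self-similar set with N copies scaled by 1/r:
dim_H = log(N)/log(r) = log(20)/log(7)
= 2.995732/1.94591
= 1.539502


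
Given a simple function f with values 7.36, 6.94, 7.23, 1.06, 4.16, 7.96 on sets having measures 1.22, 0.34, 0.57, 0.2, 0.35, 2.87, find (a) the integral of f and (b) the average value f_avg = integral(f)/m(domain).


Step 1: Integral = sum(value_i * measure_i)
= 7.36*1.22 + 6.94*0.34 + 7.23*0.57 + 1.06*0.2 + 4.16*0.35 + 7.96*2.87
= 8.9792 + 2.3596 + 4.1211 + 0.212 + 1.456 + 22.8452
= 39.9731
Step 2: Total measure of domain = 1.22 + 0.34 + 0.57 + 0.2 + 0.35 + 2.87 = 5.55
Step 3: Average value = 39.9731 / 5.55 = 7.20236


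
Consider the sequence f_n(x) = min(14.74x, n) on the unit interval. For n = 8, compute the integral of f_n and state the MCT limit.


f(x) = 14.74x on [0,1]; f_n(x) = min(14.74x, n). At n = 8:
Step 1: f(x) reaches 8 at x = 8/14.74 = 0.542741
Step 2: integral(f_8) = integral(14.74x, 0, 0.542741) + integral(8, 0.542741, 1)
       = 14.74*0.542741^2/2 + 8*(1 - 0.542741)
       = 2.170963 + 3.658073
       = 5.829037
Step 3: As n -> infinity, f_n increases to f, so by MCT integral(f_n) -> integral(f) = 14.74/2 = 7.37.
Convergence: integral(f_8) = 5.829037 -> 7.37 as n -> infinity


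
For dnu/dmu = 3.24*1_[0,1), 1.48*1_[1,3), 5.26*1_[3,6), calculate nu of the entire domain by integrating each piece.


Integrate each piece of the Radon-Nikodym derivative:
Step 1: integral_0^1 3.24 dx = 3.24*(1-0) = 3.24*1 = 3.24
Step 2: integral_1^3 1.48 dx = 1.48*(3-1) = 1.48*2 = 2.96
Step 3: integral_3^6 5.26 dx = 5.26*(6-3) = 5.26*3 = 15.78
Total: 3.24 + 2.96 + 15.78 = 21.98


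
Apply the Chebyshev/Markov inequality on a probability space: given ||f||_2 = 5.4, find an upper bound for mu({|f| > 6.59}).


Chebyshev/Markov inequality: mu(|f| > eps) <= (||f||_p / eps)^p
Step 1: ||f||_2 / eps = 5.4 / 6.59 = 0.819423
Step 2: Raise to power p = 2:
  (0.819423)^2 = 0.671455
Step 3: Therefore mu(|f| > 6.59) <= 0.671455


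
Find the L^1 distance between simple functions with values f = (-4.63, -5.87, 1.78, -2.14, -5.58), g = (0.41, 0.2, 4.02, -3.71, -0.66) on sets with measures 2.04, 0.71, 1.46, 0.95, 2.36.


Step 1: Compute differences f_i - g_i:
  -4.63 - 0.41 = -5.04
  -5.87 - 0.2 = -6.07
  1.78 - 4.02 = -2.24
  -2.14 - -3.71 = 1.57
  -5.58 - -0.66 = -4.92
Step 2: Compute |diff|^1 * measure for each set:
  |-5.04|^1 * 2.04 = 5.04 * 2.04 = 10.2816
  |-6.07|^1 * 0.71 = 6.07 * 0.71 = 4.3097
  |-2.24|^1 * 1.46 = 2.24 * 1.46 = 3.2704
  |1.57|^1 * 0.95 = 1.57 * 0.95 = 1.4915
  |-4.92|^1 * 2.36 = 4.92 * 2.36 = 11.6112
Step 3: Sum = 30.9644
Step 4: ||f-g||_1 = (30.9644)^(1/1) = 30.9644


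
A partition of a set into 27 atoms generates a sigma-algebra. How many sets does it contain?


Each element of the sigma-algebra is a union of some subset of the 27 atoms.
The number of such subsets is 2^27 = 134217728.


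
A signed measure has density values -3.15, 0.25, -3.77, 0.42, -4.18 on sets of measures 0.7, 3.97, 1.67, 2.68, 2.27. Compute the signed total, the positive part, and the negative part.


Step 1: Compute signed measure on each set:
  Set 1: -3.15 * 0.7 = -2.205
  Set 2: 0.25 * 3.97 = 0.9925
  Set 3: -3.77 * 1.67 = -6.2959
  Set 4: 0.42 * 2.68 = 1.1256
  Set 5: -4.18 * 2.27 = -9.4886
Step 2: Total signed measure = (-2.205) + (0.9925) + (-6.2959) + (1.1256) + (-9.4886)
     = -15.8714
Step 3: Positive part mu+(X) = sum of positive contributions = 2.1181
Step 4: Negative part mu-(X) = |sum of negative contributions| = 17.9895


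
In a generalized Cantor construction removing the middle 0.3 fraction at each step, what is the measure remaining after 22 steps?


Step 1: At each step, fraction remaining = 1 - 0.3 = 0.7
Step 2: After 22 steps, measure = (0.7)^22
Result = 3.909821e-04


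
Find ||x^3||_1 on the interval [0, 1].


Step 1: ||f||_1 = (integral_0^1 |x^3|^1 dx)^(1/1)
     = (integral_0^1 x^3 dx)^(1/1)
Step 2: integral_0^1 x^3 dx = [x^4/(4)] from 0 to 1 = 1^4/4
     = 1/4 = 0.25
Step 3: ||f||_1 = (0.25)^(1/1) = 0.25


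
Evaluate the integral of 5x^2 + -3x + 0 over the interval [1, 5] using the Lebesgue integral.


The Lebesgue integral of a Riemann-integrable function agrees with the Riemann integral.
Antiderivative F(x) = (5/3)x^3 + (-3/2)x^2 + 0x
F(5) = (5/3)*5^3 + (-3/2)*5^2 + 0*5
     = (5/3)*125 + (-3/2)*25 + 0*5
     = 208.333333 + -37.5 + 0
     = 170.833333
F(1) = 0.166667
Integral = F(5) - F(1) = 170.833333 - 0.166667 = 170.666667


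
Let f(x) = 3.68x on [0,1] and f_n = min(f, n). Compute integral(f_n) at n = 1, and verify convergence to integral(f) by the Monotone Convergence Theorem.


f(x) = 3.68x on [0,1]; f_n(x) = min(3.68x, n). At n = 1:
Step 1: f(x) reaches 1 at x = 1/3.68 = 0.271739
Step 2: integral(f_1) = integral(3.68x, 0, 0.271739) + integral(1, 0.271739, 1)
       = 3.68*0.271739^2/2 + 1*(1 - 0.271739)
       = 0.13587 + 0.728261
       = 0.86413
Step 3: As n -> infinity, f_n increases to f, so by MCT integral(f_n) -> integral(f) = 3.68/2 = 1.84.
Convergence: integral(f_1) = 0.86413 -> 1.84 as n -> infinity


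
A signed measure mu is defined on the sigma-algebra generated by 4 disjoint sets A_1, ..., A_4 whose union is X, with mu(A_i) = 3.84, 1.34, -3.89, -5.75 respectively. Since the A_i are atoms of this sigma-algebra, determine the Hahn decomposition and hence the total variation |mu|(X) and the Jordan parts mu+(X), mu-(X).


Step 1: Every measurable set is a union of atoms (the cells / points), so a Hahn decomposition is
  obtained by grouping atoms by sign: P = union of atoms with mu > 0, N = union of the remaining atoms.
  Atoms in P (indices): 1, 2;  atoms in N (indices): 3, 4
  Positive values: 3.84, 1.34
  Negative values: -3.89, -5.75
Step 2: mu+(X) = mu(P) = sum of positive atom values = 5.18
Step 3: mu-(X) = -mu(N) = sum of |negative atom values| = 9.64
Step 4: |mu|(X) = mu+(X) + mu-(X) = 5.18 + 9.64 = 14.82


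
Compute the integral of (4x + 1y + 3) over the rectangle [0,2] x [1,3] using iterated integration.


By Fubini, integrate in x first, then y.
Step 1: Fix y, integrate over x in [0,2]:
  integral(4x + 1y + 3, x=0..2)
  = 4*(2^2 - 0^2)/2 + (1y + 3)*(2 - 0)
  = 8 + (1y + 3)*2
  = 8 + 2y + 6
  = 14 + 2y
Step 2: Integrate over y in [1,3]:
  integral(14 + 2y, y=1..3)
  = 14*2 + 2*(3^2 - 1^2)/2
  = 28 + 8
  = 36


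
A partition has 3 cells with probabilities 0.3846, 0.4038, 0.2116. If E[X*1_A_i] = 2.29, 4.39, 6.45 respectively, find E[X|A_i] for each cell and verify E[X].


For each cell A_i: E[X|A_i] = E[X*1_A_i] / P(A_i)
Step 1: E[X|A_1] = 2.29 / 0.3846 = 5.954238
Step 2: E[X|A_2] = 4.39 / 0.4038 = 10.871719
Step 3: E[X|A_3] = 6.45 / 0.2116 = 30.482042
Verification: E[X] = sum E[X*1_A_i] = 2.29 + 4.39 + 6.45 = 13.13


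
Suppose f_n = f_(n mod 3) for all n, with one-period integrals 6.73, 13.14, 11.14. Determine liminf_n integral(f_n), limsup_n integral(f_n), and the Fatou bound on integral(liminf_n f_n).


The sequence (integral(f_n)) is periodic with period 3, repeating the values 6.73, 13.14, 11.14 indefinitely.
Step 1: For a periodic sequence, every tail (a_m, a_(m+1), ...) contains all 3 period values infinitely often.
Step 2: Hence inf of every tail = min of the period values = min(6.73, 13.14, 11.14) = 6.73.
        liminf_n integral(f_n) = sup over m of (inf of tail from m) = 6.73.
Step 3: Similarly sup of every tail = max of the period values = 13.14.
        limsup_n integral(f_n) = 13.14.
Step 4: Fatou's lemma: integral(liminf_n f_n) <= liminf_n integral(f_n) = 6.73.
        So the integral of the pointwise liminf is at most 6.73.


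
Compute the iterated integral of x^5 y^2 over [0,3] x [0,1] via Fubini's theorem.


By Fubini's theorem, the double integral factors as a product of single integrals:
Step 1: integral_0^3 x^5 dx = [x^6/6] from 0 to 3
     = 3^6/6 = 121.5
Step 2: integral_0^1 y^2 dy = [y^3/3] from 0 to 1
     = 1^3/3 = 0.333333
Step 3: Double integral = 121.5 * 0.333333 = 40.5


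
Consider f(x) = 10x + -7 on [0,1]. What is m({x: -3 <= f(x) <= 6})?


f^(-1)([-3, 6]) = {x : -3 <= 10x + -7 <= 6}
Solving: (-3 - -7)/10 <= x <= (6 - -7)/10
= [0.4, 1.3]
Intersecting with [0,1]: [0.4, 1]
Measure = 1 - 0.4 = 0.6


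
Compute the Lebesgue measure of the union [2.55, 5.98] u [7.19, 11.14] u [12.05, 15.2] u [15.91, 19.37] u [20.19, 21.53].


For pairwise disjoint intervals, m(union) = sum of lengths.
= (5.98 - 2.55) + (11.14 - 7.19) + (15.2 - 12.05) + (19.37 - 15.91) + (21.53 - 20.19)
= 3.43 + 3.95 + 3.15 + 3.46 + 1.34
= 15.33


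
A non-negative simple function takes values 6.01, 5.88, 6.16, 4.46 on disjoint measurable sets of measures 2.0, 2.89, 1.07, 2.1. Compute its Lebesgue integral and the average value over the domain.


Step 1: Integral = sum(value_i * measure_i)
= 6.01*2.0 + 5.88*2.89 + 6.16*1.07 + 4.46*2.1
= 12.02 + 16.9932 + 6.5912 + 9.366
= 44.9704
Step 2: Total measure of domain = 2.0 + 2.89 + 1.07 + 2.1 = 8.06
Step 3: Average value = 44.9704 / 8.06 = 5.579454


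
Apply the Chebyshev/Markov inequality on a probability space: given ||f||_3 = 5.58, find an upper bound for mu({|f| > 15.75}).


Chebyshev/Markov inequality: mu(|f| > eps) <= (||f||_p / eps)^p
Step 1: ||f||_3 / eps = 5.58 / 15.75 = 0.354286
Step 2: Raise to power p = 3:
  (0.354286)^3 = 0.044469
Step 3: Therefore mu(|f| > 15.75) <= 0.044469


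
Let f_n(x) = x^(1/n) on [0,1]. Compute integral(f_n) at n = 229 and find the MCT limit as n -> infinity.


At n = 229: f_229(x) = x^(1/229).
Step 1: integral(x^(1/229), 0, 1) = [x^(1/229+1) / (1/229+1)] from 0 to 1
     = 1 / (1/229 + 1) = 1 / ((229+1)/229) = 229/(229+1)
     = 229/230 = 0.995652
Step 2: As n -> infinity, f_n(x) = x^(1/n) -> 1 for x in (0,1], and f_n is increasing in n.
By MCT, lim_n integral(f_n) = integral(lim_n f_n) = integral(1, 0, 1) = 1.
Step 3: Verify convergence: 229/230 = 0.995652 -> 1


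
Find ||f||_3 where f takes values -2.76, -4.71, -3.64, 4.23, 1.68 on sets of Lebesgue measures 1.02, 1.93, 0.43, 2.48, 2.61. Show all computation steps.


Step 1: Compute |f_i|^3 for each value:
  |-2.76|^3 = 21.024576
  |-4.71|^3 = 104.487111
  |-3.64|^3 = 48.228544
  |4.23|^3 = 75.686967
  |1.68|^3 = 4.741632
Step 2: Multiply by measures and sum:
  21.024576 * 1.02 = 21.445068
  104.487111 * 1.93 = 201.660124
  48.228544 * 0.43 = 20.738274
  75.686967 * 2.48 = 187.703678
  4.741632 * 2.61 = 12.37566
Sum = 21.445068 + 201.660124 + 20.738274 + 187.703678 + 12.37566 = 443.922803
Step 3: Take the p-th root:
||f||_3 = (443.922803)^(1/3) = 7.628441


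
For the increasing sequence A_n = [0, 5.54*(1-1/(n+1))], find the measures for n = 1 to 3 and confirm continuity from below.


By continuity of measure from below: if A_n increases to A, then m(A_n) -> m(A).
Here A = [0, 5.54], so m(A) = 5.54
Step 1: a_1 = 5.54*(1 - 1/2) = 2.77, m(A_1) = 2.77
Step 2: a_2 = 5.54*(1 - 1/3) = 3.6933, m(A_2) = 3.6933
Step 3: a_3 = 5.54*(1 - 1/4) = 4.155, m(A_3) = 4.155
Limit: m(A_n) -> m([0,5.54]) = 5.54


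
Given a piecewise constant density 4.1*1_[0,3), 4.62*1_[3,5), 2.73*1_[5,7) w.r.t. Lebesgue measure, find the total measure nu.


Integrate each piece of the Radon-Nikodym derivative:
Step 1: integral_0^3 4.1 dx = 4.1*(3-0) = 4.1*3 = 12.3
Step 2: integral_3^5 4.62 dx = 4.62*(5-3) = 4.62*2 = 9.24
Step 3: integral_5^7 2.73 dx = 2.73*(7-5) = 2.73*2 = 5.46
Total: 12.3 + 9.24 + 5.46 = 27


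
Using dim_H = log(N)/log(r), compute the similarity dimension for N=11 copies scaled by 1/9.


For a self-similar set with N copies scaled by 1/r:
dim_H = log(N)/log(r) = log(11)/log(9)
= 2.397895/2.197225
= 1.091329


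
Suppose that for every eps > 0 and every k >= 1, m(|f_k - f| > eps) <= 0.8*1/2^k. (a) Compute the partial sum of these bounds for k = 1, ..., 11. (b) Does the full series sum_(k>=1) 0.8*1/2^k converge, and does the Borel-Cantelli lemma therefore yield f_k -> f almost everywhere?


Step 1: List the terms 0.8*1/2^k for k = 1 to 11:
  k=1: 0.4
  k=2: 0.2
  k=3: 0.1
  k=4: 0.05
  k=5: 0.025
  k=6: 0.0125
  k=7: 0.00625
  k=8: 0.003125
  k=9: 0.001563
  k=10: 7.812500e-04
  k=11: 3.906250e-04
Step 2: Partial sum = 0.4 + 0.2 + 0.1 + 0.05 + 0.025 + 0.0125 + 0.00625 + 0.003125 + 0.001563 + 7.812500e-04 + 3.906250e-04
     = 0.799609
Step 3: The full series sum_(k>=1) 0.8*1/2^k converges (geometric series with ratio 1/2 < 1; a constant multiple of a convergent series converges).
Step 4: Fix eps > 0. Since sum_k m(|f_k - f| > eps) < infinity, the Borel-Cantelli lemma gives
        m(limsup_k {|f_k - f| > eps}) = 0, i.e. for a.e. x, |f_k(x) - f(x)| <= eps for all large k.
        Applying this with eps = 1/j for j = 1, 2, ... and intersecting the countably many full-measure sets,
        for a.e. x we get limsup_k |f_k(x) - f(x)| <= 1/j for every j, hence f_k -> f almost everywhere.
Conclusion: series converges; Borel-Cantelli yields f_k -> f a.e.


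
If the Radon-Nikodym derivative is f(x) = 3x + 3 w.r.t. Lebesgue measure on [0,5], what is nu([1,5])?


nu(A) = integral_A (dnu/dmu) dmu = integral_1^5 (3x + 3) dx
Step 1: Antiderivative F(x) = (3/2)x^2 + 3x
Step 2: F(5) = (3/2)*5^2 + 3*5 = 37.5 + 15 = 52.5
Step 3: F(1) = (3/2)*1^2 + 3*1 = 1.5 + 3 = 4.5
Step 4: nu([1,5]) = F(5) - F(1) = 52.5 - 4.5 = 48


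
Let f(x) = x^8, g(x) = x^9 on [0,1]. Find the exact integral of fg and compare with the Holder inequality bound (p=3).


Step 1: Exact integral of f*g = integral(x^17, 0, 1) = 1/18
     = 0.055556
Step 2: Holder bound with p=3, q=1.5:
  ||f||_p = (integral x^24 dx)^(1/3) = (1/25)^(1/3) = 0.341995
  ||g||_q = (integral x^13.5 dx)^(1/1.5) = (1/14.5)^(1/1.5) = 0.168172
Step 3: Holder bound = ||f||_p * ||g||_q = 0.341995 * 0.168172 = 0.057514
Verification: 0.055556 <= 0.057514 (Holder holds)


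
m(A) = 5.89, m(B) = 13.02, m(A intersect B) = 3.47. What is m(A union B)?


By inclusion-exclusion: m(A u B) = m(A) + m(B) - m(A n B)
= 5.89 + 13.02 - 3.47
= 15.44


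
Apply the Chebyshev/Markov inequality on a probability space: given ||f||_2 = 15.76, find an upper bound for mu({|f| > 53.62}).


Chebyshev/Markov inequality: mu(|f| > eps) <= (||f||_p / eps)^p
Step 1: ||f||_2 / eps = 15.76 / 53.62 = 0.29392
Step 2: Raise to power p = 2:
  (0.29392)^2 = 0.086389
Step 3: Therefore mu(|f| > 53.62) <= 0.086389


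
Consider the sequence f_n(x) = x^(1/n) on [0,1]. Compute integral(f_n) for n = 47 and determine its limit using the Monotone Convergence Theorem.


At n = 47: f_47(x) = x^(1/47).
Step 1: integral(x^(1/47), 0, 1) = [x^(1/47+1) / (1/47+1)] from 0 to 1
     = 1 / (1/47 + 1) = 1 / ((47+1)/47) = 47/(47+1)
     = 47/48 = 0.979167
Step 2: As n -> infinity, f_n(x) = x^(1/n) -> 1 for x in (0,1], and f_n is increasing in n.
By MCT, lim_n integral(f_n) = integral(lim_n f_n) = integral(1, 0, 1) = 1.
Step 3: Verify convergence: 47/48 = 0.979167 -> 1


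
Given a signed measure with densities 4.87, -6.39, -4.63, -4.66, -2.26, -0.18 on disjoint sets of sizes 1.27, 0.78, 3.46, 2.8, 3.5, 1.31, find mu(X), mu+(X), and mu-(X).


Step 1: Compute signed measure on each set:
  Set 1: 4.87 * 1.27 = 6.1849
  Set 2: -6.39 * 0.78 = -4.9842
  Set 3: -4.63 * 3.46 = -16.0198
  Set 4: -4.66 * 2.8 = -13.048
  Set 5: -2.26 * 3.5 = -7.91
  Set 6: -0.18 * 1.31 = -0.2358
Step 2: Total signed measure = (6.1849) + (-4.9842) + (-16.0198) + (-13.048) + (-7.91) + (-0.2358)
     = -36.0129
Step 3: Positive part mu+(X) = sum of positive contributions = 6.1849
Step 4: Negative part mu-(X) = |sum of negative contributions| = 42.1978


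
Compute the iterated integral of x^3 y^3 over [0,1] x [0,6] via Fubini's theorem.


By Fubini's theorem, the double integral factors as a product of single integrals:
Step 1: integral_0^1 x^3 dx = [x^4/4] from 0 to 1
     = 1^4/4 = 0.25
Step 2: integral_0^6 y^3 dy = [y^4/4] from 0 to 6
     = 6^4/4 = 324
Step 3: Double integral = 0.25 * 324 = 81


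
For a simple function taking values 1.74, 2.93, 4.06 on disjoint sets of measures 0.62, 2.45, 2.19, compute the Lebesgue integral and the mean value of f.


Step 1: Integral = sum(value_i * measure_i)
= 1.74*0.62 + 2.93*2.45 + 4.06*2.19
= 1.0788 + 7.1785 + 8.8914
= 17.1487
Step 2: Total measure of domain = 0.62 + 2.45 + 2.19 = 5.26
Step 3: Average value = 17.1487 / 5.26 = 3.260209


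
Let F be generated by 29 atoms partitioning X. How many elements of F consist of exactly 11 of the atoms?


Each element of F is a union of some subset of the 29 atoms.
Elements that are unions of exactly 11 atoms correspond to 11-element subsets of the 29 atoms.
Count = C(29, 11) = 29! / (11! * 18!) = 34597290.


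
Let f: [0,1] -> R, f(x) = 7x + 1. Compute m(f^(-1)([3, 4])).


f^(-1)([3, 4]) = {x : 3 <= 7x + 1 <= 4}
Solving: (3 - 1)/7 <= x <= (4 - 1)/7
= [0.285714, 0.428571]
Intersecting with [0,1]: [0.285714, 0.428571]
Measure = 0.428571 - 0.285714 = 0.142857


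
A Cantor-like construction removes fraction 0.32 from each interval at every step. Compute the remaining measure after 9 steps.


Step 1: At each step, fraction remaining = 1 - 0.32 = 0.68
Step 2: After 9 steps, measure = (0.68)^9
Result = 0.031087


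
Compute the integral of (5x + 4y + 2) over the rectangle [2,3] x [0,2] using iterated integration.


By Fubini, integrate in x first, then y.
Step 1: Fix y, integrate over x in [2,3]:
  integral(5x + 4y + 2, x=2..3)
  = 5*(3^2 - 2^2)/2 + (4y + 2)*(3 - 2)
  = 12.5 + (4y + 2)*1
  = 12.5 + 4y + 2
  = 14.5 + 4y
Step 2: Integrate over y in [0,2]:
  integral(14.5 + 4y, y=0..2)
  = 14.5*2 + 4*(2^2 - 0^2)/2
  = 29 + 8
  = 37


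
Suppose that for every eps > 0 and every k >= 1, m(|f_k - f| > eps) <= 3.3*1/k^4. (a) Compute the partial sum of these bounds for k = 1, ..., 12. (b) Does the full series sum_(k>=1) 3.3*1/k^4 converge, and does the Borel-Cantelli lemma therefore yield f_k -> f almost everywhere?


Step 1: List the terms 3.3*1/k^4 for k = 1 to 12:
  k=1: 3.3
  k=2: 0.20625
  k=3: 0.040741
  k=4: 0.012891
  k=5: 0.00528
  k=6: 0.002546
  k=7: 0.001374
  k=8: 8.056641e-04
  k=9: 5.029721e-04
  k=10: 3.300000e-04
  k=11: 2.253944e-04
  k=12: 1.591435e-04
Step 2: Partial sum = 3.3 + 0.20625 + 0.040741 + 0.012891 + 0.00528 + 0.002546 + 0.001374 + 8.056641e-04 + 5.029721e-04 + 3.300000e-04 + 2.253944e-04 + 1.591435e-04
     = 3.571105
Step 3: The full series sum_(k>=1) 3.3*1/k^4 converges (p-series with p = 4 > 1; a constant multiple of a convergent series converges).
Step 4: Fix eps > 0. Since sum_k m(|f_k - f| > eps) < infinity, the Borel-Cantelli lemma gives
        m(limsup_k {|f_k - f| > eps}) = 0, i.e. for a.e. x, |f_k(x) - f(x)| <= eps for all large k.
        Applying this with eps = 1/j for j = 1, 2, ... and intersecting the countably many full-measure sets,
        for a.e. x we get limsup_k |f_k(x) - f(x)| <= 1/j for every j, hence f_k -> f almost everywhere.
Conclusion: series converges; Borel-Cantelli yields f_k -> f a.e.


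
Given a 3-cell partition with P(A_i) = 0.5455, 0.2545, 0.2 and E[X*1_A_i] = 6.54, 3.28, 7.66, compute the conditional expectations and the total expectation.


For each cell A_i: E[X|A_i] = E[X*1_A_i] / P(A_i)
Step 1: E[X|A_1] = 6.54 / 0.5455 = 11.989001
Step 2: E[X|A_2] = 3.28 / 0.2545 = 12.888016
Step 3: E[X|A_3] = 7.66 / 0.2 = 38.3
Verification: E[X] = sum E[X*1_A_i] = 6.54 + 3.28 + 7.66 = 17.48


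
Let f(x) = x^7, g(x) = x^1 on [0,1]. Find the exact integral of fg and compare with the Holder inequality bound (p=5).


Step 1: Exact integral of f*g = integral(x^8, 0, 1) = 1/9
     = 0.111111
Step 2: Holder bound with p=5, q=1.25:
  ||f||_p = (integral x^35 dx)^(1/5) = (1/36)^(1/5) = 0.488359
  ||g||_q = (integral x^1.25 dx)^(1/1.25) = (1/2.25)^(1/1.25) = 0.522702
Step 3: Holder bound = ||f||_p * ||g||_q = 0.488359 * 0.522702 = 0.255266
Verification: 0.111111 <= 0.255266 (Holder holds)


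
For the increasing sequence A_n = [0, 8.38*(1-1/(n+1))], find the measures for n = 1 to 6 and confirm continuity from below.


By continuity of measure from below: if A_n increases to A, then m(A_n) -> m(A).
Here A = [0, 8.38], so m(A) = 8.38
Step 1: a_1 = 8.38*(1 - 1/2) = 4.19, m(A_1) = 4.19
Step 2: a_2 = 8.38*(1 - 1/3) = 5.5867, m(A_2) = 5.5867
Step 3: a_3 = 8.38*(1 - 1/4) = 6.285, m(A_3) = 6.285
Step 4: a_4 = 8.38*(1 - 1/5) = 6.704, m(A_4) = 6.704
Step 5: a_5 = 8.38*(1 - 1/6) = 6.9833, m(A_5) = 6.9833
Step 6: a_6 = 8.38*(1 - 1/7) = 7.1829, m(A_6) = 7.1829
Limit: m(A_n) -> m([0,8.38]) = 8.38


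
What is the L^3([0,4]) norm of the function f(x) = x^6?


Step 1: ||f||_3 = (integral_0^4 |x^6|^3 dx)^(1/3)
     = (integral_0^4 x^18 dx)^(1/3)
Step 2: integral_0^4 x^18 dx = [x^19/(19)] from 0 to 4 = 4^19/19
     = 274877906944/19 = 1.446726e+10
Step 3: ||f||_3 = (1.446726e+10)^(1/3) = 2436.662679


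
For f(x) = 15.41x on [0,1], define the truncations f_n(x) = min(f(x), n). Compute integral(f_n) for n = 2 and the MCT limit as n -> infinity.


f(x) = 15.41x on [0,1]; f_n(x) = min(15.41x, n). At n = 2:
Step 1: f(x) reaches 2 at x = 2/15.41 = 0.129786
Step 2: integral(f_2) = integral(15.41x, 0, 0.129786) + integral(2, 0.129786, 1)
       = 15.41*0.129786^2/2 + 2*(1 - 0.129786)
       = 0.129786 + 1.740428
       = 1.870214
Step 3: As n -> infinity, f_n increases to f, so by MCT integral(f_n) -> integral(f) = 15.41/2 = 7.705.
Convergence: integral(f_2) = 1.870214 -> 7.705 as n -> infinity


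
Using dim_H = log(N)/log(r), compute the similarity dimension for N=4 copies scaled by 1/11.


For a self-similar set with N copies scaled by 1/r:
dim_H = log(N)/log(r) = log(4)/log(11)
= 1.386294/2.397895
= 0.57813


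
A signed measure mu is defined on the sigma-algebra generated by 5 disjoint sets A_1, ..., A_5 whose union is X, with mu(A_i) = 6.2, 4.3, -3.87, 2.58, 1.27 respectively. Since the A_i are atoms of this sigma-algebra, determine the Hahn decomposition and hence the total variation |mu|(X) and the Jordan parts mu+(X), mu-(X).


Step 1: Every measurable set is a union of atoms (the cells / points), so a Hahn decomposition is
  obtained by grouping atoms by sign: P = union of atoms with mu > 0, N = union of the remaining atoms.
  Atoms in P (indices): 1, 2, 4, 5;  atoms in N (indices): 3
  Positive values: 6.2, 4.3, 2.58, 1.27
  Negative values: -3.87
Step 2: mu+(X) = mu(P) = sum of positive atom values = 14.35
Step 3: mu-(X) = -mu(N) = sum of |negative atom values| = 3.87
Step 4: |mu|(X) = mu+(X) + mu-(X) = 14.35 + 3.87 = 18.22


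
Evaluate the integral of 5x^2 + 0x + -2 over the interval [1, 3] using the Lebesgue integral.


The Lebesgue integral of a Riemann-integrable function agrees with the Riemann integral.
Antiderivative F(x) = (5/3)x^3 + (0/2)x^2 + -2x
F(3) = (5/3)*3^3 + (0/2)*3^2 + -2*3
     = (5/3)*27 + (0/2)*9 + -2*3
     = 45 + 0.0 + -6
     = 39
F(1) = -0.333333
Integral = F(3) - F(1) = 39 - -0.333333 = 39.333333


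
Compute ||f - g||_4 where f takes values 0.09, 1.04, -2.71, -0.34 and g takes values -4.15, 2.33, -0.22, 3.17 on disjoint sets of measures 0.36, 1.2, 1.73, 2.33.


Step 1: Compute differences f_i - g_i:
  0.09 - -4.15 = 4.24
  1.04 - 2.33 = -1.29
  -2.71 - -0.22 = -2.49
  -0.34 - 3.17 = -3.51
Step 2: Compute |diff|^4 * measure for each set:
  |4.24|^4 * 0.36 = 323.194102 * 0.36 = 116.349877
  |-1.29|^4 * 1.2 = 2.769229 * 1.2 = 3.323075
  |-2.49|^4 * 1.73 = 38.44124 * 1.73 = 66.503345
  |-3.51|^4 * 2.33 = 151.784864 * 2.33 = 353.658733
Step 3: Sum = 539.83503
Step 4: ||f-g||_4 = (539.83503)^(1/4) = 4.820202


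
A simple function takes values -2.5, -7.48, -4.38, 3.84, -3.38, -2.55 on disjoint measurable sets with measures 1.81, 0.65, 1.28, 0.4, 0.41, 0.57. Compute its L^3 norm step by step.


Step 1: Compute |f_i|^3 for each value:
  |-2.5|^3 = 15.625
  |-7.48|^3 = 418.508992
  |-4.38|^3 = 84.027672
  |3.84|^3 = 56.623104
  |-3.38|^3 = 38.614472
  |-2.55|^3 = 16.581375
Step 2: Multiply by measures and sum:
  15.625 * 1.81 = 28.28125
  418.508992 * 0.65 = 272.030845
  84.027672 * 1.28 = 107.55542
  56.623104 * 0.4 = 22.649242
  38.614472 * 0.41 = 15.831934
  16.581375 * 0.57 = 9.451384
Sum = 28.28125 + 272.030845 + 107.55542 + 22.649242 + 15.831934 + 9.451384 = 455.800074
Step 3: Take the p-th root:
||f||_3 = (455.800074)^(1/3) = 7.695877


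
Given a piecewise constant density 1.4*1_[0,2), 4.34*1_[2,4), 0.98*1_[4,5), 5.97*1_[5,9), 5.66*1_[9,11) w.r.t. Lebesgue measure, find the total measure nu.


Integrate each piece of the Radon-Nikodym derivative:
Step 1: integral_0^2 1.4 dx = 1.4*(2-0) = 1.4*2 = 2.8
Step 2: integral_2^4 4.34 dx = 4.34*(4-2) = 4.34*2 = 8.68
Step 3: integral_4^5 0.98 dx = 0.98*(5-4) = 0.98*1 = 0.98
Step 4: integral_5^9 5.97 dx = 5.97*(9-5) = 5.97*4 = 23.88
Step 5: integral_9^11 5.66 dx = 5.66*(11-9) = 5.66*2 = 11.32
Total: 2.8 + 8.68 + 0.98 + 23.88 + 11.32 = 47.66


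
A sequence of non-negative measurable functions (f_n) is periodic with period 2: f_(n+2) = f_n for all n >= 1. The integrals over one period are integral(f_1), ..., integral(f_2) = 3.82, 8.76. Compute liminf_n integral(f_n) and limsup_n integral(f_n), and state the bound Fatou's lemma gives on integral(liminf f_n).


The sequence (integral(f_n)) is periodic with period 2, repeating the values 3.82, 8.76 indefinitely.
Step 1: For a periodic sequence, every tail (a_m, a_(m+1), ...) contains all 2 period values infinitely often.
Step 2: Hence inf of every tail = min of the period values = min(3.82, 8.76) = 3.82.
        liminf_n integral(f_n) = sup over m of (inf of tail from m) = 3.82.
Step 3: Similarly sup of every tail = max of the period values = 8.76.
        limsup_n integral(f_n) = 8.76.
Step 4: Fatou's lemma: integral(liminf_n f_n) <= liminf_n integral(f_n) = 3.82.
        So the integral of the pointwise liminf is at most 3.82.


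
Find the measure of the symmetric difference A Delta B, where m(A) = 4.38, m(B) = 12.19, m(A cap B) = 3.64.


m(A Delta B) = m(A) + m(B) - 2*m(A n B)
= 4.38 + 12.19 - 2*3.64
= 4.38 + 12.19 - 7.28
= 9.29


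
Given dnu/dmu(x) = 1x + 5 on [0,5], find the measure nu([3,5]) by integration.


nu(A) = integral_A (dnu/dmu) dmu = integral_3^5 (1x + 5) dx
Step 1: Antiderivative F(x) = (1/2)x^2 + 5x
Step 2: F(5) = (1/2)*5^2 + 5*5 = 12.5 + 25 = 37.5
Step 3: F(3) = (1/2)*3^2 + 5*3 = 4.5 + 15 = 19.5
Step 4: nu([3,5]) = F(5) - F(3) = 37.5 - 19.5 = 18


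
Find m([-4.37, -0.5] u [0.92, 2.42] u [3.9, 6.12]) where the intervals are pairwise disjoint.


For pairwise disjoint intervals, m(union) = sum of lengths.
= (-0.5 - -4.37) + (2.42 - 0.92) + (6.12 - 3.9)
= 3.87 + 1.5 + 2.22
= 7.59


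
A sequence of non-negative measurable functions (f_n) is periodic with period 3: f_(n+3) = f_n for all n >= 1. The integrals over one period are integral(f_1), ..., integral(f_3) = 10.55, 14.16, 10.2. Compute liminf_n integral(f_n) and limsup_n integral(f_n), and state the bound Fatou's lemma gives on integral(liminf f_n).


The sequence (integral(f_n)) is periodic with period 3, repeating the values 10.55, 14.16, 10.2 indefinitely.
Step 1: For a periodic sequence, every tail (a_m, a_(m+1), ...) contains all 3 period values infinitely often.
Step 2: Hence inf of every tail = min of the period values = min(10.55, 14.16, 10.2) = 10.2.
        liminf_n integral(f_n) = sup over m of (inf of tail from m) = 10.2.
Step 3: Similarly sup of every tail = max of the period values = 14.16.
        limsup_n integral(f_n) = 14.16.
Step 4: Fatou's lemma: integral(liminf_n f_n) <= liminf_n integral(f_n) = 10.2.
        So the integral of the pointwise liminf is at most 10.2.


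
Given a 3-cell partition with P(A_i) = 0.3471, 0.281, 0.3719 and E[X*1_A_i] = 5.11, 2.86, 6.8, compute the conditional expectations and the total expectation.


For each cell A_i: E[X|A_i] = E[X*1_A_i] / P(A_i)
Step 1: E[X|A_1] = 5.11 / 0.3471 = 14.721982
Step 2: E[X|A_2] = 2.86 / 0.281 = 10.177936
Step 3: E[X|A_3] = 6.8 / 0.3719 = 18.284485
Verification: E[X] = sum E[X*1_A_i] = 5.11 + 2.86 + 6.8 = 14.77


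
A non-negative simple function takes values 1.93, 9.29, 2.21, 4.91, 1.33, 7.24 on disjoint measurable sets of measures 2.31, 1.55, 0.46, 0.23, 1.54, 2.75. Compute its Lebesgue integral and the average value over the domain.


Step 1: Integral = sum(value_i * measure_i)
= 1.93*2.31 + 9.29*1.55 + 2.21*0.46 + 4.91*0.23 + 1.33*1.54 + 7.24*2.75
= 4.4583 + 14.3995 + 1.0166 + 1.1293 + 2.0482 + 19.91
= 42.9619
Step 2: Total measure of domain = 2.31 + 1.55 + 0.46 + 0.23 + 1.54 + 2.75 = 8.84
Step 3: Average value = 42.9619 / 8.84 = 4.859943
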